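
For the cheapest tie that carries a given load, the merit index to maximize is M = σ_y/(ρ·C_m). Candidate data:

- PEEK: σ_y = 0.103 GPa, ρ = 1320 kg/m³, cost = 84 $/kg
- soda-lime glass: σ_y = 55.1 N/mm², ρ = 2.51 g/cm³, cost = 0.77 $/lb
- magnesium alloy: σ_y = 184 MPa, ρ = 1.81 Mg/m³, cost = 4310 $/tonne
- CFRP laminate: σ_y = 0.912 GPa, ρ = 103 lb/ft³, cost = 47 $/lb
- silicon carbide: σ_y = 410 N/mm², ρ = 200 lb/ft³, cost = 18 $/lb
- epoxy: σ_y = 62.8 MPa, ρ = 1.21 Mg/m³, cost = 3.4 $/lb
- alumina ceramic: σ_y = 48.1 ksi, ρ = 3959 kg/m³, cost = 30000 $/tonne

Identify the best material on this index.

magnesium alloy

Convert each candidate to consistent units, then evaluate M:
  PEEK: σ_y = 103.0 MPa, ρ = 1320 kg/m³, cost = 84.00 $/kg
  soda-lime glass: σ_y = 55.10 MPa, ρ = 2510 kg/m³, cost = 1.698 $/kg
  magnesium alloy: σ_y = 184.0 MPa, ρ = 1810 kg/m³, cost = 4.310 $/kg
  CFRP laminate: σ_y = 912.0 MPa, ρ = 1650 kg/m³, cost = 103.6 $/kg
  silicon carbide: σ_y = 410.0 MPa, ρ = 3204 kg/m³, cost = 39.68 $/kg
  epoxy: σ_y = 62.80 MPa, ρ = 1210 kg/m³, cost = 7.496 $/kg
  alumina ceramic: σ_y = 331.6 MPa, ρ = 3959 kg/m³, cost = 30.00 $/kg
  magnesium alloy: M = 23.6 kN·m per $
  soda-lime glass: M = 12.9 kN·m per $
  epoxy: M = 6.92 kN·m per $
  CFRP laminate: M = 5.33 kN·m per $
  silicon carbide: M = 3.23 kN·m per $
  alumina ceramic: M = 2.79 kN·m per $
  PEEK: M = 0.929 kN·m per $
Magnesium alloy ranks first.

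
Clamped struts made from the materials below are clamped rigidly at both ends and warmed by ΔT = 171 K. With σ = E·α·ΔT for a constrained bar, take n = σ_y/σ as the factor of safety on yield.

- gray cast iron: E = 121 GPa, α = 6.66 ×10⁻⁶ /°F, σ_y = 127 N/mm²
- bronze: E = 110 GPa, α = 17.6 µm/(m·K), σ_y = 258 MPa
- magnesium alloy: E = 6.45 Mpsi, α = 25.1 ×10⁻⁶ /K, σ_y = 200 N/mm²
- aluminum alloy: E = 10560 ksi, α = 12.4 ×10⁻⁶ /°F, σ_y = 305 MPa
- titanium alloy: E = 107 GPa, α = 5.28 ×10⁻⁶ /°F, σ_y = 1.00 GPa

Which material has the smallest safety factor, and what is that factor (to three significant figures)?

gray cast iron, n = 0.512

Converting E to GPa, α to ×10⁻⁶/K, σ_y to MPa, then σ and n for each:
  gray cast iron: E = 121.0, α = 12.0, σ_y = 127.0 → σ = 248 MPa, n = 0.512
  bronze: E = 110.0, α = 17.6, σ_y = 258.0 → σ = 331 MPa, n = 0.779
  magnesium alloy: E = 44.47, α = 25.1, σ_y = 200.0 → σ = 191 MPa, n = 1.05
  aluminum alloy: E = 72.81, α = 22.3, σ_y = 305.0 → σ = 278 MPa, n = 1.10
  titanium alloy: E = 107.0, α = 9.50, σ_y = 1000 → σ = 174 MPa, n = 5.75
Gray cast iron has the lowest safety factor, n = 0.512.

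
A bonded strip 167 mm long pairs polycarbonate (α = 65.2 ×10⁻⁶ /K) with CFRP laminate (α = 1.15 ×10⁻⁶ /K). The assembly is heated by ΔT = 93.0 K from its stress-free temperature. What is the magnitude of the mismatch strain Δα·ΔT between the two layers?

Δα = |65.2 − 1.15|×10⁻⁶/K = 64.0×10⁻⁶/K.
Mismatch strain = Δα·ΔT = 64.0×10⁻⁶ × 93.0 = 5.96×10⁻³.

5.96×10⁻³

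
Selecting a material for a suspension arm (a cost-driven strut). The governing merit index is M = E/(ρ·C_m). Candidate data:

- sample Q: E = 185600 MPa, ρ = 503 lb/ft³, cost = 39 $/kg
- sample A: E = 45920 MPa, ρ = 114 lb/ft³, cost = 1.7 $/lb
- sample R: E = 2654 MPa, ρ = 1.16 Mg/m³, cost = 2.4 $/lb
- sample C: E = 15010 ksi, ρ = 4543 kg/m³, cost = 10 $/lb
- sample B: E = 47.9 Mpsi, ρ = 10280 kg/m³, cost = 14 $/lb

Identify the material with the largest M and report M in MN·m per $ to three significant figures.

Convert each candidate to consistent units, then evaluate M:
  sample Q: E = 185.6 GPa, ρ = 8057 kg/m³, cost = 39.00 $/kg
  sample A: E = 45.92 GPa, ρ = 1826 kg/m³, cost = 3.748 $/kg
  sample R: E = 2.654 GPa, ρ = 1160 kg/m³, cost = 5.291 $/kg
  sample C: E = 103.5 GPa, ρ = 4543 kg/m³, cost = 22.05 $/kg
  sample B: E = 330.3 GPa, ρ = 10280 kg/m³, cost = 30.86 $/kg
  sample A: M = 6.71 MN·m per $
  sample B: M = 1.04 MN·m per $
  sample C: M = 1.03 MN·m per $
  sample Q: M = 0.591 MN·m per $
  sample R: M = 0.432 MN·m per $
Sample A ranks first.

sample A, M = 6.71 MN·m per $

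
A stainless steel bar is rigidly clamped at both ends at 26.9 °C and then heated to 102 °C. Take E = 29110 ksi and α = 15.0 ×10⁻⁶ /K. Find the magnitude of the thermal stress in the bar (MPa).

226 MPa

E = 29110 ksi = 200.7 GPa.
ΔT = 75.10 K. Constrained thermal stress σ = E·α·ΔT = 200.7×10³ MPa × 15.0×10⁻⁶ × 75.10 = 226 MPa (compressive).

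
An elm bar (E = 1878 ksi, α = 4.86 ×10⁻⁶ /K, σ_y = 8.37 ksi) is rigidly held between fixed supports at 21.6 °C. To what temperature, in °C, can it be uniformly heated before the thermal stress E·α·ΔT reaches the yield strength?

E = 1878 ksi = 12.95 GPa.
σ_y = 8.37 ksi = 57.71 MPa.
E·α·ΔT = 57.71 MPa ⇒ ΔT = 57.71 / (12.95×10³ × 4.86×10⁻⁶) = 917.1 K.
T = 21.6 + 917.1 = 938.7 °C.

939 °C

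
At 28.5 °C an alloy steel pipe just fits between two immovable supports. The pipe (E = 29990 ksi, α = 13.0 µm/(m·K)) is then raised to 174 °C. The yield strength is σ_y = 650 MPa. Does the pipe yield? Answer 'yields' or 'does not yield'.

E = 29990 ksi = 206.8 GPa.
ΔT = 145.5 K. Constrained thermal stress σ = E·α·ΔT = 206.8×10³ MPa × 13.0×10⁻⁶ × 145.5 = 391 MPa (compressive).
Compare to σ_y = 650 MPa: σ < σ_y, so it does not yield.

does not yield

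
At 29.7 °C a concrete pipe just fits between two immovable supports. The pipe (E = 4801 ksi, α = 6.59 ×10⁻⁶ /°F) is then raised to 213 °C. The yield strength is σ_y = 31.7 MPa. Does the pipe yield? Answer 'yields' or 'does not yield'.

E = 4801 ksi = 33.10 GPa.
α = 6.59×10⁻⁶/°F × 9/5 = 11.9×10⁻⁶/K.
ΔT = 183.3 K. Constrained thermal stress σ = E·α·ΔT = 33.10×10³ MPa × 11.9×10⁻⁶ × 183.3 = 72.0 MPa (compressive).
Compare to σ_y = 31.7 MPa: σ ≥ σ_y, so it yields.

yields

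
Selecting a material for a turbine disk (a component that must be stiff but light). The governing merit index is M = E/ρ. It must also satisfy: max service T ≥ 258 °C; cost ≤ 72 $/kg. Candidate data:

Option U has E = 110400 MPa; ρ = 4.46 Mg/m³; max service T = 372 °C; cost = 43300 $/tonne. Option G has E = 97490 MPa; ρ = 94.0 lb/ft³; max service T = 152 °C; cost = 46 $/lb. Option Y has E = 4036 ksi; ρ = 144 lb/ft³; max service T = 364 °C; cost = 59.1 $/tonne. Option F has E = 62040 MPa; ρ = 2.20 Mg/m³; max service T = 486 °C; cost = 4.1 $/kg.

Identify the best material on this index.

Screen on constraints: max service T ≥ 258 °C; cost ≤ 72 $/kg. Survivors: option U, option Y, option F.
Putting every candidate on a common basis:
  option U: E = 110.4 GPa, ρ = 4460 kg/m³
  option Y: E = 27.83 GPa, ρ = 2307 kg/m³
  option F: E = 62.04 GPa, ρ = 2200 kg/m³
  option F: M = 28.2 MN·m/kg
  option U: M = 24.8 MN·m/kg
  option Y: M = 12.1 MN·m/kg
Option F has the largest M.

option F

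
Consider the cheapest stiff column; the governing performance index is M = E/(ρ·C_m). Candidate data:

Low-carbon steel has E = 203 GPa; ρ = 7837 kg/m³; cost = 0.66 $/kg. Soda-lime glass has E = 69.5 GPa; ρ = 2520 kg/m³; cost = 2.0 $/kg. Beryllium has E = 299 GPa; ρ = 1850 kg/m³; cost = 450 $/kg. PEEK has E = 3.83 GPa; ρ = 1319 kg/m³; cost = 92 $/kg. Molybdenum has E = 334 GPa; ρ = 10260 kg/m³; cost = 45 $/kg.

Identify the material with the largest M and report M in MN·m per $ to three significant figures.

Per-candidate index values:
  low-carbon steel: M = 39.2 MN·m per $
  soda-lime glass: M = 13.8 MN·m per $
  molybdenum: M = 0.723 MN·m per $
  beryllium: M = 0.359 MN·m per $
  PEEK: M = 0.0316 MN·m per $
Highest index: low-carbon steel.

low-carbon steel, M = 39.2 MN·m per $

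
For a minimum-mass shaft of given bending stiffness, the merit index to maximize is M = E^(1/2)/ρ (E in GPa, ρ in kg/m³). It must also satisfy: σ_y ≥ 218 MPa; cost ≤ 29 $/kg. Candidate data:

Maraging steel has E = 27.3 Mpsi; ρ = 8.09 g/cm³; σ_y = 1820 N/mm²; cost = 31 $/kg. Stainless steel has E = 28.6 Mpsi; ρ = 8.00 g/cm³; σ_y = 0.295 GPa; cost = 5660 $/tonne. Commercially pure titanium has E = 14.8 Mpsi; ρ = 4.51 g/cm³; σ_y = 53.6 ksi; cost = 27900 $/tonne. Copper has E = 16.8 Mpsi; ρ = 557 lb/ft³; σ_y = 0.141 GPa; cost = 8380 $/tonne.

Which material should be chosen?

commercially pure titanium

Screen on constraints: σ_y ≥ 218 MPa; cost ≤ 29 $/kg. Survivors: stainless steel, commercially pure titanium.
After converting to SI:
  stainless steel: E = 197.2 GPa, ρ = 8000 kg/m³
  commercially pure titanium: E = 102.0 GPa, ρ = 4510 kg/m³
  commercially pure titanium: M = 2.24×10⁻³
  stainless steel: M = 1.76×10⁻³
Highest index: commercially pure titanium.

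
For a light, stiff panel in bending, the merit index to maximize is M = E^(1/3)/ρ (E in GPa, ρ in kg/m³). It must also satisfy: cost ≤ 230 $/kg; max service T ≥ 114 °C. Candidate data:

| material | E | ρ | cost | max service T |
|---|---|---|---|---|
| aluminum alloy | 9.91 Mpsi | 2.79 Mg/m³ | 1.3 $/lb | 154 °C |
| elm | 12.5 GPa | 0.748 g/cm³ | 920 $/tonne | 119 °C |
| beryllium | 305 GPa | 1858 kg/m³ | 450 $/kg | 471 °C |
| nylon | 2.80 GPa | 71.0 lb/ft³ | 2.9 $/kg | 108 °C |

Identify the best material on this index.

elm

Screen on constraints: cost ≤ 230 $/kg; max service T ≥ 114 °C. Survivors: aluminum alloy, elm.
In SI units:
  aluminum alloy: E = 68.33 GPa, ρ = 2790 kg/m³
  elm: E = 12.50 GPa, ρ = 748.0 kg/m³
  elm: M = 3.10×10⁻³
  aluminum alloy: M = 1.47×10⁻³
The maximum is for elm.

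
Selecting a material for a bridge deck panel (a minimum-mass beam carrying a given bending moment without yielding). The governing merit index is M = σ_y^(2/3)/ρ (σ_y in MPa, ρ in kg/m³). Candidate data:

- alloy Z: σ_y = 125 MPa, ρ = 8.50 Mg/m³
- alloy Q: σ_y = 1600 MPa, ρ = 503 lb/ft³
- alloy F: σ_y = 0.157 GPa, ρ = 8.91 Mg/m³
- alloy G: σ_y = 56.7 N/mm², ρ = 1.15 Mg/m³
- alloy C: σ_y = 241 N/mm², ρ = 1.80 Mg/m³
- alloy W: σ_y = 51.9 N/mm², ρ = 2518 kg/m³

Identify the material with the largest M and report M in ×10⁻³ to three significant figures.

alloy C, M = 21.5×10⁻³

Normalizing units and computing the index:
  alloy Z: σ_y = 125.0 MPa, ρ = 8500 kg/m³
  alloy Q: σ_y = 1600 MPa, ρ = 8057 kg/m³
  alloy F: σ_y = 157.0 MPa, ρ = 8910 kg/m³
  alloy G: σ_y = 56.70 MPa, ρ = 1150 kg/m³
  alloy C: σ_y = 241.0 MPa, ρ = 1800 kg/m³
  alloy W: σ_y = 51.90 MPa, ρ = 2518 kg/m³
  alloy C: M = 21.5×10⁻³
  alloy Q: M = 17.0×10⁻³
  alloy G: M = 12.8×10⁻³
  alloy W: M = 5.53×10⁻³
  alloy F: M = 3.27×10⁻³
  alloy Z: M = 2.94×10⁻³
The maximum is for alloy C.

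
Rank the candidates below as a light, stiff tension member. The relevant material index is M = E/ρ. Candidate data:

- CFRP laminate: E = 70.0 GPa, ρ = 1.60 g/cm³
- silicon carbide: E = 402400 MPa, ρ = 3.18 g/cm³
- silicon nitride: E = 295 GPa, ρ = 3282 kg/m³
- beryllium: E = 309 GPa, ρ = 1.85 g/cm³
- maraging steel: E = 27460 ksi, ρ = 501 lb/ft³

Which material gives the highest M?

Putting every candidate on a common basis:
  CFRP laminate: E = 70.00 GPa, ρ = 1600 kg/m³
  silicon carbide: E = 402.4 GPa, ρ = 3180 kg/m³
  silicon nitride: E = 295.0 GPa, ρ = 3282 kg/m³
  beryllium: E = 309.0 GPa, ρ = 1850 kg/m³
  maraging steel: E = 189.3 GPa, ρ = 8025 kg/m³
  beryllium: M = 167 MN·m/kg
  silicon carbide: M = 127 MN·m/kg
  silicon nitride: M = 89.9 MN·m/kg
  CFRP laminate: M = 43.8 MN·m/kg
  maraging steel: M = 23.6 MN·m/kg
Beryllium has the largest M.

beryllium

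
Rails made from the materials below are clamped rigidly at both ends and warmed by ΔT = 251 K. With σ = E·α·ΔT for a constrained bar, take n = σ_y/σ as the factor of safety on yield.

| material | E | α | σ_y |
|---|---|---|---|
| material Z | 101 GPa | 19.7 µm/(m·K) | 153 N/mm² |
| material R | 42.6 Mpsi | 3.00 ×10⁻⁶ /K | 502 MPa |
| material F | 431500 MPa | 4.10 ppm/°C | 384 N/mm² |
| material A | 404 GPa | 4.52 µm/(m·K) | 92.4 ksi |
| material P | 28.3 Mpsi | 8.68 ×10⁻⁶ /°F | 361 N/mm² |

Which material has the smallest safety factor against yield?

Per material, after unit conversion:
  material Z: E = 101.0, α = 19.7, σ_y = 153.0 → σ = 499 MPa, n = 0.306
  material R: E = 293.7, α = 3.00, σ_y = 502.0 → σ = 221 MPa, n = 2.27
  material F: E = 431.5, α = 4.10, σ_y = 384.0 → σ = 444 MPa, n = 0.865
  material A: E = 404.0, α = 4.52, σ_y = 637.1 → σ = 458 MPa, n = 1.39
  material P: E = 195.1, α = 15.6, σ_y = 361.0 → σ = 765 MPa, n = 0.472
Material Z has the lowest safety factor, n = 0.306.

material Z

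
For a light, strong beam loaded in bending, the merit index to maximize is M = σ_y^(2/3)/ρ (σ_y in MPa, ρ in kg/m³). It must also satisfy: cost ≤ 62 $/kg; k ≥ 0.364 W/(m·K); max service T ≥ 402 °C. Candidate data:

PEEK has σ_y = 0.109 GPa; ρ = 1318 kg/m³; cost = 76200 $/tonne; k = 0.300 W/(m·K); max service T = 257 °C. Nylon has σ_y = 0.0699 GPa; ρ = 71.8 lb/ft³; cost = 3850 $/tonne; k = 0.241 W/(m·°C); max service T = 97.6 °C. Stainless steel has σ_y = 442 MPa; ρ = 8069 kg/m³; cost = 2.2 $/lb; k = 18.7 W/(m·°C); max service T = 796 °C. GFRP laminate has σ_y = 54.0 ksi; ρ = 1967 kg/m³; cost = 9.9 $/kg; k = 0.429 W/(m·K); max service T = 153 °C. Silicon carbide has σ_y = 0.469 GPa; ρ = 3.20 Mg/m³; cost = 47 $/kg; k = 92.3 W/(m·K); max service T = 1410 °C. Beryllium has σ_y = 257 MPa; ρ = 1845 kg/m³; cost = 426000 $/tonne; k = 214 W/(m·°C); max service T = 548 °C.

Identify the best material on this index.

silicon carbide

Screen on constraints: cost ≤ 62 $/kg; k ≥ 0.364 W/(m·K); max service T ≥ 402 °C. Survivors: stainless steel, silicon carbide.
Convert each candidate to consistent units, then evaluate M:
  stainless steel: σ_y = 442.0 MPa, ρ = 8069 kg/m³
  silicon carbide: σ_y = 469.0 MPa, ρ = 3200 kg/m³
  silicon carbide: M = 18.9×10⁻³
  stainless steel: M = 7.19×10⁻³
Silicon carbide has the largest M.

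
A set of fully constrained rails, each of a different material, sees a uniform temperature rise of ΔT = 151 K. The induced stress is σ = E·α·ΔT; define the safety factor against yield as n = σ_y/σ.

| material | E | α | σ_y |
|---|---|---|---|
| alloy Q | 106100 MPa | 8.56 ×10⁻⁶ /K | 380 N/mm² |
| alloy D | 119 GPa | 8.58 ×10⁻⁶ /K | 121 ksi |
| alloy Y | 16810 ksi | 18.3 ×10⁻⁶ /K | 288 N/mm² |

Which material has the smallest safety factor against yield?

Per material, after unit conversion:
  alloy Q: E = 106.1, α = 8.56, σ_y = 380.0 → σ = 137 MPa, n = 2.77
  alloy D: E = 119.0, α = 8.58, σ_y = 834.3 → σ = 154 MPa, n = 5.41
  alloy Y: E = 115.9, α = 18.3, σ_y = 288.0 → σ = 320 MPa, n = 0.899
Alloy Y has the lowest safety factor, n = 0.899.

alloy Y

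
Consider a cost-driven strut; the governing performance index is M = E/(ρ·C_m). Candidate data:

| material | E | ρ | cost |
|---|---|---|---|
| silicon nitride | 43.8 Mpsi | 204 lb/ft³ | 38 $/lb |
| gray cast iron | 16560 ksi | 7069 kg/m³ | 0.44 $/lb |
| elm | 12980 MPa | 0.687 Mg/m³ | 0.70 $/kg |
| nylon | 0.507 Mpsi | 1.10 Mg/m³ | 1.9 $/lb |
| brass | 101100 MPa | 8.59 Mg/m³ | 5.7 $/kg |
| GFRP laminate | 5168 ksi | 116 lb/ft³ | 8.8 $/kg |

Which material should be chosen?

elm

Putting every candidate on a common basis:
  silicon nitride: E = 302.0 GPa, ρ = 3268 kg/m³, cost = 83.77 $/kg
  gray cast iron: E = 114.2 GPa, ρ = 7069 kg/m³, cost = 0.9700 $/kg
  elm: E = 12.98 GPa, ρ = 687.0 kg/m³, cost = 0.7000 $/kg
  nylon: E = 3.496 GPa, ρ = 1100 kg/m³, cost = 4.189 $/kg
  brass: E = 101.1 GPa, ρ = 8590 kg/m³, cost = 5.700 $/kg
  GFRP laminate: E = 35.63 GPa, ρ = 1858 kg/m³, cost = 8.800 $/kg
  elm: M = 27.0 MN·m per $
  gray cast iron: M = 16.7 MN·m per $
  GFRP laminate: M = 2.18 MN·m per $
  brass: M = 2.06 MN·m per $
  silicon nitride: M = 1.10 MN·m per $
  nylon: M = 0.759 MN·m per $
Elm has the largest M.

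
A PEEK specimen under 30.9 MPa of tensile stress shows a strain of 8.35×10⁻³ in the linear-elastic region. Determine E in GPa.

3.70 GPa

E = σ/ε = 30.9 MPa / 8.35×10⁻³ = 3701 MPa = 3.70 GPa.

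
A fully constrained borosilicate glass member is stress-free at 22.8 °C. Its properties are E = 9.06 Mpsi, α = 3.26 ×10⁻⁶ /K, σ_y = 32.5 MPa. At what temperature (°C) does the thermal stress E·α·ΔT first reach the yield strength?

E = 9.06 Mpsi = 62.47 GPa.
E·α·ΔT = 32.50 MPa ⇒ ΔT = 32.50 / (62.47×10³ × 3.26×10⁻⁶) = 159.6 K.
T = 22.8 + 159.6 = 182.4 °C.

182 °C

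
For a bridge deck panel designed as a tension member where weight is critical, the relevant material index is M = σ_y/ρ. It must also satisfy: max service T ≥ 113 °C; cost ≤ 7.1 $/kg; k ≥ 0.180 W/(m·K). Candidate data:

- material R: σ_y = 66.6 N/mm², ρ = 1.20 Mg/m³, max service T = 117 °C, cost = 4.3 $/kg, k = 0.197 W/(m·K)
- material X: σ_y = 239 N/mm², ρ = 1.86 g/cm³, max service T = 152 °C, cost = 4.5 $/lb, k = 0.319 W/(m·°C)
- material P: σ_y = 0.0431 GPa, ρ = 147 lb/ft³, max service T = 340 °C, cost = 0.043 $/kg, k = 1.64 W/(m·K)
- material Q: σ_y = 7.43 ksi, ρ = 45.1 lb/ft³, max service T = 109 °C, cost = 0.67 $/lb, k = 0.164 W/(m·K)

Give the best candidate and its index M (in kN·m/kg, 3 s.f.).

material R, M = 55.5 kN·m/kg

Screen on constraints: max service T ≥ 113 °C; cost ≤ 7.1 $/kg; k ≥ 0.180 W/(m·K). Survivors: material R, material P.
Putting every candidate on a common basis:
  material R: σ_y = 66.60 MPa, ρ = 1200 kg/m³
  material P: σ_y = 43.10 MPa, ρ = 2355 kg/m³
  material R: M = 55.5 kN·m/kg
  material P: M = 18.3 kN·m/kg
Material R ranks first.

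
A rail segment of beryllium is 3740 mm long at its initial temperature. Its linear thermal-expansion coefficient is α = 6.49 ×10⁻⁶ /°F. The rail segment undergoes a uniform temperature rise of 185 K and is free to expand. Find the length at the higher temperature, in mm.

Convert α: 6.49×10⁻⁶/°F × (9/5) = 11.7×10⁻⁶/K.
ΔL = α·L₀·ΔT = 11.7×10⁻⁶ × 3740 mm × 185.0 K = 8.08 mm.
L = L₀ + ΔL = 3740 + 8.08 = 3748.1 mm.

3748.1 mm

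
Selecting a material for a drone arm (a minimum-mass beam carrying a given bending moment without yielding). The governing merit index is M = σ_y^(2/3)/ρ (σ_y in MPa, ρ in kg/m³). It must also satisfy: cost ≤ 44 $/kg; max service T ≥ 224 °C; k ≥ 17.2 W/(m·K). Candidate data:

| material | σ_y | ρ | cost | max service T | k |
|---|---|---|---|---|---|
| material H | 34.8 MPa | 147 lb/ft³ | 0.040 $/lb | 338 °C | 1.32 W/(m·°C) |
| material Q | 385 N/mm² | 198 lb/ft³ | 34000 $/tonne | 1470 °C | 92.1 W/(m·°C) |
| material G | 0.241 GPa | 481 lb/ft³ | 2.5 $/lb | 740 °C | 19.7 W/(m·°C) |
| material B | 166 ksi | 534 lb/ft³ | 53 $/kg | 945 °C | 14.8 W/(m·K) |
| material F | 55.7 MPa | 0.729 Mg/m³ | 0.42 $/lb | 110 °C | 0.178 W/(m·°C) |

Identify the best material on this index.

Screen on constraints: cost ≤ 44 $/kg; max service T ≥ 224 °C; k ≥ 17.2 W/(m·K). Survivors: material Q, material G.
Putting every candidate on a common basis:
  material Q: σ_y = 385.0 MPa, ρ = 3172 kg/m³
  material G: σ_y = 241.0 MPa, ρ = 7705 kg/m³
  material Q: M = 16.7×10⁻³
  material G: M = 5.03×10⁻³
Material Q ranks first.

material Q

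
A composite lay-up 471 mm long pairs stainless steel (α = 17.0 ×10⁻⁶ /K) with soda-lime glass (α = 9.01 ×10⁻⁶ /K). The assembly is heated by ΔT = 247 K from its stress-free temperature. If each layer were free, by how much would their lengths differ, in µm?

Δα = |17.0 − 9.01|×10⁻⁶/K = 7.99×10⁻⁶/K.
ΔL_mismatch = Δα·L·ΔT = 7.99×10⁻⁶ × 471.0 mm × 247.0 K = 930 µm.

930 µm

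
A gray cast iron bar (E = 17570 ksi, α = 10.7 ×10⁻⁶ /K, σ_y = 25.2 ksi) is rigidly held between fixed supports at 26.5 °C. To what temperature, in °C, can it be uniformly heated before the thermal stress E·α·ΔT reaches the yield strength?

E = 17570 ksi = 121.1 GPa.
σ_y = 25.2 ksi = 173.7 MPa.
E·α·ΔT = 173.7 MPa ⇒ ΔT = 173.7 / (121.1×10³ × 10.7×10⁻⁶) = 134.0 K.
T = 26.5 + 134.0 = 160.5 °C.

161 °C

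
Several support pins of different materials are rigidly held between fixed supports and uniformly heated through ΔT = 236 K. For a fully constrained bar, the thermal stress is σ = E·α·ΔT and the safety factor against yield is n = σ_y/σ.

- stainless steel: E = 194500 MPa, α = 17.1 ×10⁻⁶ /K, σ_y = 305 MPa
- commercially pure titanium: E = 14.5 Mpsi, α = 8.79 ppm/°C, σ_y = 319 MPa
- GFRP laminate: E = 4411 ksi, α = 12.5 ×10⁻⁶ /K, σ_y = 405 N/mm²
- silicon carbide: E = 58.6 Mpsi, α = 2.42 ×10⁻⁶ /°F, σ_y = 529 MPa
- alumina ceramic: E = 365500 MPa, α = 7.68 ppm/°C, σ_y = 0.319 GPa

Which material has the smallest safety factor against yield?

stainless steel

Per material, after unit conversion:
  stainless steel: E = 194.5, α = 17.1, σ_y = 305.0 → σ = 785 MPa, n = 0.389
  commercially pure titanium: E = 99.97, α = 8.79, σ_y = 319.0 → σ = 207 MPa, n = 1.54
  GFRP laminate: E = 30.41, α = 12.5, σ_y = 405.0 → σ = 89.7 MPa, n = 4.51
  silicon carbide: E = 404.0, α = 4.36, σ_y = 529.0 → σ = 415 MPa, n = 1.27
  alumina ceramic: E = 365.5, α = 7.68, σ_y = 319.0 → σ = 662 MPa, n = 0.482
Smallest n: stainless steel with n = 0.389.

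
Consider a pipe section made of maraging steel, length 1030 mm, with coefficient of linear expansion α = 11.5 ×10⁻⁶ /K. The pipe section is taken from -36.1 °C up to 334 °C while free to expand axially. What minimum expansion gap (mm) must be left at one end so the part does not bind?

4.38 mm

ΔT = 334 − (-36.1) = 370.1 K.
ΔL = α·L₀·ΔT = 11.5×10⁻⁶ × 1030 mm × 370.1 K = 4.38 mm.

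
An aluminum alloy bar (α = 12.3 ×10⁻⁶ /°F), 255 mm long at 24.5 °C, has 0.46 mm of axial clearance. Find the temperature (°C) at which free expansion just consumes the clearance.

α = 12.3×10⁻⁶/°F × 9/5 = 22.1×10⁻⁶/K.
α·L₀·ΔT = 0.46 mm ⇒ ΔT = 0.46 / (22.1×10⁻⁶ × 255.0) = 81.48 K.
T = 24.5 + 81.48 = 106.0 °C.

106 °C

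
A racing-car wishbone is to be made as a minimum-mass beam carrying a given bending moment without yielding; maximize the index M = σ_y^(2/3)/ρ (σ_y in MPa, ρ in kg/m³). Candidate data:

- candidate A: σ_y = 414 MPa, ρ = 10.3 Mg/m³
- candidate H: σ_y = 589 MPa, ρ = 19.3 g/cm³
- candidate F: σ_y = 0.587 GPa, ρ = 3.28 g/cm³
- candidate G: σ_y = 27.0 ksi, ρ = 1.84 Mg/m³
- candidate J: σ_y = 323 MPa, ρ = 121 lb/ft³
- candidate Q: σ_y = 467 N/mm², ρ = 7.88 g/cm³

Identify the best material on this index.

candidate J

Putting every candidate on a common basis:
  candidate A: σ_y = 414.0 MPa, ρ = 10300 kg/m³
  candidate H: σ_y = 589.0 MPa, ρ = 19300 kg/m³
  candidate F: σ_y = 587.0 MPa, ρ = 3280 kg/m³
  candidate G: σ_y = 186.2 MPa, ρ = 1840 kg/m³
  candidate J: σ_y = 323.0 MPa, ρ = 1938 kg/m³
  candidate Q: σ_y = 467.0 MPa, ρ = 7880 kg/m³
  candidate J: M = 24.3×10⁻³
  candidate F: M = 21.4×10⁻³
  candidate G: M = 17.7×10⁻³
  candidate Q: M = 7.64×10⁻³
  candidate A: M = 5.39×10⁻³
  candidate H: M = 3.64×10⁻³
The maximum is for candidate J.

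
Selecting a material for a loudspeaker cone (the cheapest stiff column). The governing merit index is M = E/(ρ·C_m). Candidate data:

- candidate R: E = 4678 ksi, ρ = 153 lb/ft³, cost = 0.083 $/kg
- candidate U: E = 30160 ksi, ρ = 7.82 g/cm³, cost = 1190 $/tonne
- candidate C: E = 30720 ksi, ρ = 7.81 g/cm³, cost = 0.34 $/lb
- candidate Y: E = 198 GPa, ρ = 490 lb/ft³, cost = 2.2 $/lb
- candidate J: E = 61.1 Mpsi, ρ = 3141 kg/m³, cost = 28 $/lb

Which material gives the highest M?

In SI units:
  candidate R: E = 32.25 GPa, ρ = 2451 kg/m³, cost = 0.08300 $/kg
  candidate U: E = 207.9 GPa, ρ = 7820 kg/m³, cost = 1.190 $/kg
  candidate C: E = 211.8 GPa, ρ = 7810 kg/m³, cost = 0.7496 $/kg
  candidate Y: E = 198.0 GPa, ρ = 7849 kg/m³, cost = 4.850 $/kg
  candidate J: E = 421.3 GPa, ρ = 3141 kg/m³, cost = 61.73 $/kg
  candidate R: M = 159 MN·m per $
  candidate C: M = 36.2 MN·m per $
  candidate U: M = 22.3 MN·m per $
  candidate Y: M = 5.20 MN·m per $
  candidate J: M = 2.17 MN·m per $
Highest index: candidate R.

candidate R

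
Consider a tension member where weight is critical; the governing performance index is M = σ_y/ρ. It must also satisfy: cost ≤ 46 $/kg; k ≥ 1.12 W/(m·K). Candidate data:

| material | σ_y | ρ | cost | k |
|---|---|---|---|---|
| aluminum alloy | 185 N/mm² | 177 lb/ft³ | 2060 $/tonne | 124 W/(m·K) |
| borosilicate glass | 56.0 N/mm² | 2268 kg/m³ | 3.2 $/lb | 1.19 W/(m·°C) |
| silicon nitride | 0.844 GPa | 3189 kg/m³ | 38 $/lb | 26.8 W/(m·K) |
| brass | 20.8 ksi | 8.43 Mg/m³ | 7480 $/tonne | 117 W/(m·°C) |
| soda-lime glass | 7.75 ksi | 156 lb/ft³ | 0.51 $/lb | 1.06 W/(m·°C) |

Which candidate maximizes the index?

aluminum alloy

Screen on constraints: cost ≤ 46 $/kg; k ≥ 1.12 W/(m·K). Survivors: aluminum alloy, borosilicate glass, brass.
Normalizing units and computing the index:
  aluminum alloy: σ_y = 185.0 MPa, ρ = 2835 kg/m³
  borosilicate glass: σ_y = 56.00 MPa, ρ = 2268 kg/m³
  brass: σ_y = 143.4 MPa, ρ = 8430 kg/m³
  aluminum alloy: M = 65.2 kN·m/kg
  borosilicate glass: M = 24.7 kN·m/kg
  brass: M = 17.0 kN·m/kg
Aluminum alloy ranks first.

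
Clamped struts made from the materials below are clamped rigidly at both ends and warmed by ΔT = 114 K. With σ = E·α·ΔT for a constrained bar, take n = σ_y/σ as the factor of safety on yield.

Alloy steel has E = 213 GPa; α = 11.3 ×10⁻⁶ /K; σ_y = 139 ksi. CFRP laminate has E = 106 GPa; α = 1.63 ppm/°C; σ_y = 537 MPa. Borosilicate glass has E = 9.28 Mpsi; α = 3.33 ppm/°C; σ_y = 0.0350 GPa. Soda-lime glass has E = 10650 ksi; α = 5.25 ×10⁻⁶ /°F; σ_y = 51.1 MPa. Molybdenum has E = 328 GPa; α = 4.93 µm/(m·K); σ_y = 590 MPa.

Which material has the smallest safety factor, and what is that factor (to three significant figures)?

soda-lime glass, n = 0.646

With everything in SI (GPa, ×10⁻⁶/K, MPa):
  alloy steel: E = 213.0, α = 11.3, σ_y = 958.4 → σ = 274 MPa, n = 3.49
  CFRP laminate: E = 106.0, α = 1.63, σ_y = 537.0 → σ = 19.7 MPa, n = 27.3
  borosilicate glass: E = 63.98, α = 3.33, σ_y = 35.00 → σ = 24.3 MPa, n = 1.44
  soda-lime glass: E = 73.43, α = 9.45, σ_y = 51.10 → σ = 79.1 MPa, n = 0.646
  molybdenum: E = 328.0, α = 4.93, σ_y = 590.0 → σ = 184 MPa, n = 3.20
Smallest n: soda-lime glass with n = 0.646.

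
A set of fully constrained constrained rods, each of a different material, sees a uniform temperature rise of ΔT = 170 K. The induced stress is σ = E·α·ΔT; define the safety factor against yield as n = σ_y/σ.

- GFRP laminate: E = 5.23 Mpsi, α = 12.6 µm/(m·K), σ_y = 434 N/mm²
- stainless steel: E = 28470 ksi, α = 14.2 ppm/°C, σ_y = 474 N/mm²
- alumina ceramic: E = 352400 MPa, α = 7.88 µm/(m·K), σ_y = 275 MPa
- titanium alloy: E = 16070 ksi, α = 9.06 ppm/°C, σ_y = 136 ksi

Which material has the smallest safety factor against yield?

With everything in SI (GPa, ×10⁻⁶/K, MPa):
  GFRP laminate: E = 36.06, α = 12.6, σ_y = 434.0 → σ = 77.2 MPa, n = 5.62
  stainless steel: E = 196.3, α = 14.2, σ_y = 474.0 → σ = 474 MPa, n = 1.00
  alumina ceramic: E = 352.4, α = 7.88, σ_y = 275.0 → σ = 472 MPa, n = 0.583
  titanium alloy: E = 110.8, α = 9.06, σ_y = 937.7 → σ = 171 MPa, n = 5.49
Smallest n: alumina ceramic with n = 0.583.

alumina ceramic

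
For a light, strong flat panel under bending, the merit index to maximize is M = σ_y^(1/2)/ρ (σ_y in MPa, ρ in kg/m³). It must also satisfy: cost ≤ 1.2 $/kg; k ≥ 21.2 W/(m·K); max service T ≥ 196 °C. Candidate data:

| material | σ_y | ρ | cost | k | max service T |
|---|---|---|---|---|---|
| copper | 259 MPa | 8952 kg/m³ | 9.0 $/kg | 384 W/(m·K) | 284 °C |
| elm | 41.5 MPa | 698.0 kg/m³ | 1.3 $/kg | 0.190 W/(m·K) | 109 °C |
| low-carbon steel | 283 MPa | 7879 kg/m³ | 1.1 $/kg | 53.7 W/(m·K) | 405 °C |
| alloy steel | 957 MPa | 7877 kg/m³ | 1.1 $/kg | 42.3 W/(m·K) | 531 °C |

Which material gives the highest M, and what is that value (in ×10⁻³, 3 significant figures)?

Screen on constraints: cost ≤ 1.2 $/kg; k ≥ 21.2 W/(m·K); max service T ≥ 196 °C. Survivors: low-carbon steel, alloy steel.
Per-candidate index values:
  alloy steel: M = 3.93×10⁻³
  low-carbon steel: M = 2.14×10⁻³
Highest index: alloy steel.

alloy steel, M = 3.93×10⁻³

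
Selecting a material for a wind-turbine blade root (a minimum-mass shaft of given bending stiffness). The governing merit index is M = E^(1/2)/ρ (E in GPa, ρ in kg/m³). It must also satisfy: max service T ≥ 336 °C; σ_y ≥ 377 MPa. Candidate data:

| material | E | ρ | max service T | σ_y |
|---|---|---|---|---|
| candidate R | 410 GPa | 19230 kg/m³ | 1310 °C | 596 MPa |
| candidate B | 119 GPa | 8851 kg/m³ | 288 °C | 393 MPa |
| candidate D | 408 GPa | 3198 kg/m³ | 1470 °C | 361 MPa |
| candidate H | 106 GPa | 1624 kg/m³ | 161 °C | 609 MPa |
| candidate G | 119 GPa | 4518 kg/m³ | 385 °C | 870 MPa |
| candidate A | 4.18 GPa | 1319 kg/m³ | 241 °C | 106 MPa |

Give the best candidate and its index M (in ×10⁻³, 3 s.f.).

candidate G, M = 2.41×10⁻³

Screen on constraints: max service T ≥ 336 °C; σ_y ≥ 377 MPa. Survivors: candidate R, candidate G.
Computing M directly (units already consistent):
  candidate G: M = 2.41×10⁻³
  candidate R: M = 1.05×10⁻³
Candidate G has the largest M.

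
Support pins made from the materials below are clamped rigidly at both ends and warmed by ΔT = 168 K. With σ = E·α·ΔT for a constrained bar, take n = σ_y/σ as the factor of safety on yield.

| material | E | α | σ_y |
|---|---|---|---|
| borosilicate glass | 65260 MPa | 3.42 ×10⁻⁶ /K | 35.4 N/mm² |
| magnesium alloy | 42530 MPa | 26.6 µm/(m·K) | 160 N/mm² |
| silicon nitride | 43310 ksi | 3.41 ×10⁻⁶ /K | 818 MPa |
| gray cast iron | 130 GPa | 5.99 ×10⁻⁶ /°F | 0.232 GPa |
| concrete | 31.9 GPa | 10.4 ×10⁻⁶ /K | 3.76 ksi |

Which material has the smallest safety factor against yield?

concrete

In consistent units (E in GPa, α in ×10⁻⁶/K, σ_y in MPa):
  borosilicate glass: E = 65.26, α = 3.42, σ_y = 35.40 → σ = 37.5 MPa, n = 0.944
  magnesium alloy: E = 42.53, α = 26.6, σ_y = 160.0 → σ = 190 MPa, n = 0.842
  silicon nitride: E = 298.6, α = 3.41, σ_y = 818.0 → σ = 171 MPa, n = 4.78
  gray cast iron: E = 130.0, α = 10.8, σ_y = 232.0 → σ = 235 MPa, n = 0.985
  concrete: E = 31.90, α = 10.4, σ_y = 25.92 → σ = 55.7 MPa, n = 0.465
Concrete has the lowest safety factor, n = 0.465.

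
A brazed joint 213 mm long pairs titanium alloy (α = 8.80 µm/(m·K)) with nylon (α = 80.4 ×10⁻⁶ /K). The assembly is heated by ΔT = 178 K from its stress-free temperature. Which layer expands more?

nylon

α(titanium alloy) = 8.80×10⁻⁶/K vs α(nylon) = 80.4×10⁻⁶/K.
Higher α expands more for the same ΔT: nylon.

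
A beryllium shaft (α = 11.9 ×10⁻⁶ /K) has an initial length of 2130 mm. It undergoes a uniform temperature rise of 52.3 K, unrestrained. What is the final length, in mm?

ΔL = α·L₀·ΔT = 11.9×10⁻⁶ × 2130 mm × 52.30 K = 1.33 mm.
L = L₀ + ΔL = 2130 + 1.33 = 2131.3 mm.

2131.3 mm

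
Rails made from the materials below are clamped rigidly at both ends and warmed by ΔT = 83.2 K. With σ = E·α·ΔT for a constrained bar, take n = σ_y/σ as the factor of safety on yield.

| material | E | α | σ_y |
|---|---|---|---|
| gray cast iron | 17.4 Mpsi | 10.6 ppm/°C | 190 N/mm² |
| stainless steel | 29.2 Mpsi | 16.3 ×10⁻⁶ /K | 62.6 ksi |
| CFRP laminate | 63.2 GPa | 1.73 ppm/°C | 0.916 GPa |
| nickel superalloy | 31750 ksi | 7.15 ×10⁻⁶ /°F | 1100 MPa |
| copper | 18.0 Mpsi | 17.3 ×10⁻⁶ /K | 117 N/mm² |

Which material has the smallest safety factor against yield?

Per material, after unit conversion:
  gray cast iron: E = 120.0, α = 10.6, σ_y = 190.0 → σ = 106 MPa, n = 1.80
  stainless steel: E = 201.3, α = 16.3, σ_y = 431.6 → σ = 273 MPa, n = 1.58
  CFRP laminate: E = 63.20, α = 1.73, σ_y = 916.0 → σ = 9.10 MPa, n = 101
  nickel superalloy: E = 218.9, α = 12.9, σ_y = 1100 → σ = 234 MPa, n = 4.69
  copper: E = 124.1, α = 17.3, σ_y = 117.0 → σ = 179 MPa, n = 0.655
Copper has the lowest safety factor, n = 0.655.

copper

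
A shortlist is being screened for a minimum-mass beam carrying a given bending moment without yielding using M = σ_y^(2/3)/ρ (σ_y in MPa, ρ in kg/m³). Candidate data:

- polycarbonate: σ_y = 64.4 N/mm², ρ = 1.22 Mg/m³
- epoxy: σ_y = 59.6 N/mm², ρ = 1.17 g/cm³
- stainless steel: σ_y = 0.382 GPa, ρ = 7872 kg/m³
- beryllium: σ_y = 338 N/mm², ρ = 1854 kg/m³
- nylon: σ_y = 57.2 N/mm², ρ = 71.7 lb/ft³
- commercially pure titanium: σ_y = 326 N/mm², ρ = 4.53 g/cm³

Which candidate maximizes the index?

Normalizing units and computing the index:
  polycarbonate: σ_y = 64.40 MPa, ρ = 1220 kg/m³
  epoxy: σ_y = 59.60 MPa, ρ = 1170 kg/m³
  stainless steel: σ_y = 382.0 MPa, ρ = 7872 kg/m³
  beryllium: σ_y = 338.0 MPa, ρ = 1854 kg/m³
  nylon: σ_y = 57.20 MPa, ρ = 1149 kg/m³
  commercially pure titanium: σ_y = 326.0 MPa, ρ = 4530 kg/m³
  beryllium: M = 26.2×10⁻³
  polycarbonate: M = 13.2×10⁻³
  epoxy: M = 13.0×10⁻³
  nylon: M = 12.9×10⁻³
  commercially pure titanium: M = 10.5×10⁻³
  stainless steel: M = 6.69×10⁻³
Beryllium ranks first.

beryllium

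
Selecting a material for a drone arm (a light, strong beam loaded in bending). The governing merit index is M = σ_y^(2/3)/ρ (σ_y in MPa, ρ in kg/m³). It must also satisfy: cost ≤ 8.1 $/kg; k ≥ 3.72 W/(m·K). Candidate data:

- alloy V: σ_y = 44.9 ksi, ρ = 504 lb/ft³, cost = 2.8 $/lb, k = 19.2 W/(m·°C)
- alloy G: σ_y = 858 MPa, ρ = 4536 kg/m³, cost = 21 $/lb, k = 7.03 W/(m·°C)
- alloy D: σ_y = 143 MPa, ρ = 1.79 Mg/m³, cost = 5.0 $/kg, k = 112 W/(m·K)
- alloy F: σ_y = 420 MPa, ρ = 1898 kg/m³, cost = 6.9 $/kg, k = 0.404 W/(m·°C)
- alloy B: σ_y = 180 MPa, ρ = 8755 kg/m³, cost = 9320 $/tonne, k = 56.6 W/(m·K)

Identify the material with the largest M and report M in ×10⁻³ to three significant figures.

Screen on constraints: cost ≤ 8.1 $/kg; k ≥ 3.72 W/(m·K). Survivors: alloy V, alloy D.
Convert each candidate to consistent units, then evaluate M:
  alloy V: σ_y = 309.6 MPa, ρ = 8073 kg/m³
  alloy D: σ_y = 143.0 MPa, ρ = 1790 kg/m³
  alloy D: M = 15.3×10⁻³
  alloy V: M = 5.67×10⁻³
The maximum is for alloy D.

alloy D, M = 15.3×10⁻³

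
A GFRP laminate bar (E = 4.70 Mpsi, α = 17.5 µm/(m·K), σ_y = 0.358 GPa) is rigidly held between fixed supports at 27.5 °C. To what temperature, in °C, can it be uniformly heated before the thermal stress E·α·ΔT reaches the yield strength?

659 °C

E = 4.70 Mpsi = 32.41 GPa.
σ_y = 0.358 GPa = 358.0 MPa.
E·α·ΔT = 358.0 MPa ⇒ ΔT = 358.0 / (32.41×10³ × 17.5×10⁻⁶) = 631.3 K.
T = 27.5 + 631.3 = 658.8 °C.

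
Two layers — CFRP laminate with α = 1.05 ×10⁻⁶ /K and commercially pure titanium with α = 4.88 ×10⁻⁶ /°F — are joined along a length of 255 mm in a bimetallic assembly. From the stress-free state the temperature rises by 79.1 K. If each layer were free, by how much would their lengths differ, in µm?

commercially pure titanium: α = 4.88×10⁻⁶/°F × 9/5 = 8.78×10⁻⁶/K.
Δα = |1.05 − 8.78|×10⁻⁶/K = 7.73×10⁻⁶/K.
ΔL_mismatch = Δα·L·ΔT = 7.73×10⁻⁶ × 255.0 mm × 79.1 K = 156 µm.

156 µm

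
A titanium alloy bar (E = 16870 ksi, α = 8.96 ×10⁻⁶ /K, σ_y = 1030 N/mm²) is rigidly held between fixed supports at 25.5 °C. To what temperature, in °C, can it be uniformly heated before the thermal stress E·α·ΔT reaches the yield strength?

1010 °C

E = 16870 ksi = 116.3 GPa.
σ_y = 1030 N/mm² = 1030 MPa.
E·α·ΔT = 1030 MPa ⇒ ΔT = 1030 / (116.3×10³ × 8.96×10⁻⁶) = 988.3 K.
T = 25.5 + 988.3 = 1014 °C.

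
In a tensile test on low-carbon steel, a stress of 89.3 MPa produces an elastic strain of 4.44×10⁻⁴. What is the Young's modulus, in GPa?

E = σ/ε = 89.3 MPa / 4.44×10⁻⁴ = 201100 MPa = 201 GPa.

201 GPa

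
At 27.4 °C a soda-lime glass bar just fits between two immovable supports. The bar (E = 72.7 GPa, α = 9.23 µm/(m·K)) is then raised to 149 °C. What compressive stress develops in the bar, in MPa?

ΔT = 121.6 K. Constrained thermal stress σ = E·α·ΔT = 72.70×10³ MPa × 9.23×10⁻⁶ × 121.6 = 81.6 MPa (compressive).

81.6 MPa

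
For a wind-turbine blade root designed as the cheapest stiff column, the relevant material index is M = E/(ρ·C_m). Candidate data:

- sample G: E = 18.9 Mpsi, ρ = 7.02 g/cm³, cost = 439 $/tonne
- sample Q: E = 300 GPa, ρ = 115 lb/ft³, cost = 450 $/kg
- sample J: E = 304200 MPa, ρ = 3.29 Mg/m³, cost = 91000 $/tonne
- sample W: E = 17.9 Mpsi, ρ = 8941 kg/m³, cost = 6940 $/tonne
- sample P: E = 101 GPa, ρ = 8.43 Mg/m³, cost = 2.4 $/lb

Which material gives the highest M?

sample G

Convert each candidate to consistent units, then evaluate M:
  sample G: E = 130.3 GPa, ρ = 7020 kg/m³, cost = 0.4390 $/kg
  sample Q: E = 300.0 GPa, ρ = 1842 kg/m³, cost = 450.0 $/kg
  sample J: E = 304.2 GPa, ρ = 3290 kg/m³, cost = 91.00 $/kg
  sample W: E = 123.4 GPa, ρ = 8941 kg/m³, cost = 6.940 $/kg
  sample P: E = 101.0 GPa, ρ = 8430 kg/m³, cost = 5.291 $/kg
  sample G: M = 42.3 MN·m per $
  sample P: M = 2.26 MN·m per $
  sample W: M = 1.99 MN·m per $
  sample J: M = 1.02 MN·m per $
  sample Q: M = 0.362 MN·m per $
Sample G has the largest M.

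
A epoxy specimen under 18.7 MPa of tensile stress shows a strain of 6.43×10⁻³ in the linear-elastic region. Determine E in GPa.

2.91 GPa

E = σ/ε = 18.7 MPa / 6.43×10⁻³ = 2908 MPa = 2.91 GPa.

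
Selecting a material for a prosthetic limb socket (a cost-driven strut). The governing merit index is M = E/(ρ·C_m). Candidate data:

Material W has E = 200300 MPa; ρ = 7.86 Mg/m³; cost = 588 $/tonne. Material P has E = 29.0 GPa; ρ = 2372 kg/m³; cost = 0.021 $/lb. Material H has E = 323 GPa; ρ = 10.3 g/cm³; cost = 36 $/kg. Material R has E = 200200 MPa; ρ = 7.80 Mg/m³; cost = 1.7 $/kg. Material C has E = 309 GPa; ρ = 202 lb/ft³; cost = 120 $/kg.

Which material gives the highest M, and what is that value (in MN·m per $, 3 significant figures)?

Normalizing units and computing the index:
  material W: E = 200.3 GPa, ρ = 7860 kg/m³, cost = 0.5880 $/kg
  material P: E = 29.00 GPa, ρ = 2372 kg/m³, cost = 0.04630 $/kg
  material H: E = 323.0 GPa, ρ = 10300 kg/m³, cost = 36.00 $/kg
  material R: E = 200.2 GPa, ρ = 7800 kg/m³, cost = 1.700 $/kg
  material C: E = 309.0 GPa, ρ = 3236 kg/m³, cost = 120.0 $/kg
  material P: M = 264 MN·m per $
  material W: M = 43.3 MN·m per $
  material R: M = 15.1 MN·m per $
  material H: M = 0.871 MN·m per $
  material C: M = 0.796 MN·m per $
The maximum is for material P.

material P, M = 264 MN·m per $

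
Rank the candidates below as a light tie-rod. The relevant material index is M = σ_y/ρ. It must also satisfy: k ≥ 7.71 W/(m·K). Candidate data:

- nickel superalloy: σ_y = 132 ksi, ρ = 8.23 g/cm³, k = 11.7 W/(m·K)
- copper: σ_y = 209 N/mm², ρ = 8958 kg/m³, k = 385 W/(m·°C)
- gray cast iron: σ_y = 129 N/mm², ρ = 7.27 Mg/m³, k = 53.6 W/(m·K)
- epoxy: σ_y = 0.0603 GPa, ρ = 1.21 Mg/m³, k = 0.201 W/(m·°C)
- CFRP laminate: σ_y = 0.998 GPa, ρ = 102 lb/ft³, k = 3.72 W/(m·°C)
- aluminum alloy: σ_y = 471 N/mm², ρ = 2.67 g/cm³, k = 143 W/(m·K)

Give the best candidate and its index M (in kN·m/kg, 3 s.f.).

aluminum alloy, M = 176 kN·m/kg

Screen on constraints: k ≥ 7.71 W/(m·K). Survivors: nickel superalloy, copper, gray cast iron, aluminum alloy.
In SI units:
  nickel superalloy: σ_y = 910.1 MPa, ρ = 8230 kg/m³
  copper: σ_y = 209.0 MPa, ρ = 8958 kg/m³
  gray cast iron: σ_y = 129.0 MPa, ρ = 7270 kg/m³
  aluminum alloy: σ_y = 471.0 MPa, ρ = 2670 kg/m³
  aluminum alloy: M = 176 kN·m/kg
  nickel superalloy: M = 111 kN·m/kg
  copper: M = 23.3 kN·m/kg
  gray cast iron: M = 17.7 kN·m/kg
Aluminum alloy ranks first.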